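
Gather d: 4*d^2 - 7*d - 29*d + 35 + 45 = 4*d^2 - 36*d + 80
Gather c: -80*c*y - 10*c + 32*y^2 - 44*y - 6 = c*(-80*y - 10) + 32*y^2 - 44*y - 6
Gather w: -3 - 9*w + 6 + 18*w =9*w + 3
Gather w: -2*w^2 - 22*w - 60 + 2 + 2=-2*w^2 - 22*w - 56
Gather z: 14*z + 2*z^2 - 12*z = 2*z^2 + 2*z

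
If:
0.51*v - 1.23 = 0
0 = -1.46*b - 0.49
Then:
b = -0.34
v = 2.41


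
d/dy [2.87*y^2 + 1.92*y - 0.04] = 5.74*y + 1.92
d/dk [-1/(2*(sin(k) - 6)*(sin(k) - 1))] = (2*sin(k) - 7)*cos(k)/(2*(sin(k) - 6)^2*(sin(k) - 1)^2)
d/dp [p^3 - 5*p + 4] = 3*p^2 - 5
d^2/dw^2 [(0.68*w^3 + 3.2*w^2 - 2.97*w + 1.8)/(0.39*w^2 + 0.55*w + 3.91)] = (-3.938738*w^3 - 18.86136*w^2 + 91.865766*w + 106.21717)/(0.059319*w^6 + 0.250965*w^5 + 2.138058*w^4 + 5.198545*w^3 + 21.435402*w^2 + 25.225365*w + 59.776471)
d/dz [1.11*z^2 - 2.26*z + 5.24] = 2.22*z - 2.26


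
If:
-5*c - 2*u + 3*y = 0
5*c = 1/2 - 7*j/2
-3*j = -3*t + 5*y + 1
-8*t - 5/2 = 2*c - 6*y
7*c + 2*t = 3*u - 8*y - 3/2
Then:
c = 2111/12584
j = -609/6292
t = -10545/12584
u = -17447/12584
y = -8113/12584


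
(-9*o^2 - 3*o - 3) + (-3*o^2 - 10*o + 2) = -12*o^2 - 13*o - 1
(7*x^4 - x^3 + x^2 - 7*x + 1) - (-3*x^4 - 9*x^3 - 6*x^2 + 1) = 10*x^4 + 8*x^3 + 7*x^2 - 7*x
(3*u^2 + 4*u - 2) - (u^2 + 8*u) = 2*u^2 - 4*u - 2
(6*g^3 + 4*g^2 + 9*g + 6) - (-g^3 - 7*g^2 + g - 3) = 7*g^3 + 11*g^2 + 8*g + 9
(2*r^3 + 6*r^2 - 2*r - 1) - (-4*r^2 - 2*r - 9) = 2*r^3 + 10*r^2 + 8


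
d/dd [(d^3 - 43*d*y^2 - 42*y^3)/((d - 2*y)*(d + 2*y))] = (d^4 + 31*d^2*y^2 + 84*d*y^3 + 172*y^4)/(d^4 - 8*d^2*y^2 + 16*y^4)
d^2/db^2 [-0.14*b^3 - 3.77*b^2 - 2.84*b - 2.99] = -0.84*b - 7.54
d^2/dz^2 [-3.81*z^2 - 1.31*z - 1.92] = -7.62000000000000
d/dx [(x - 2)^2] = 2*x - 4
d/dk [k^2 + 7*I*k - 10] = 2*k + 7*I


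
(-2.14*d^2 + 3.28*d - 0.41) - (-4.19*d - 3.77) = -2.14*d^2 + 7.47*d + 3.36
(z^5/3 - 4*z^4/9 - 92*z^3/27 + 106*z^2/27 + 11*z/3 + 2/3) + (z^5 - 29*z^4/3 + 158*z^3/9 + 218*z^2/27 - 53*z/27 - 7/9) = 4*z^5/3 - 91*z^4/9 + 382*z^3/27 + 12*z^2 + 46*z/27 - 1/9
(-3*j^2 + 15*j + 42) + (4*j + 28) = -3*j^2 + 19*j + 70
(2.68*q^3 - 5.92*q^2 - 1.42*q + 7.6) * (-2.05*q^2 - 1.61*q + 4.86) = -5.494*q^5 + 7.8212*q^4 + 25.467*q^3 - 42.065*q^2 - 19.1372*q + 36.936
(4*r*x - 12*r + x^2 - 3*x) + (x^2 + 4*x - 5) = 4*r*x - 12*r + 2*x^2 + x - 5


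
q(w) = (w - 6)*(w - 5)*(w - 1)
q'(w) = (w - 6)*(w - 5) + (w - 6)*(w - 1) + (w - 5)*(w - 1)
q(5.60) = -1.10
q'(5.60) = 0.68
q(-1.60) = -130.42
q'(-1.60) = 87.08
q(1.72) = 10.11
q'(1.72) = 8.60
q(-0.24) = -40.55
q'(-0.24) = 46.93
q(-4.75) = -602.67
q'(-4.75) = 222.69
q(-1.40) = -113.66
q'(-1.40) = 80.48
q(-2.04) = -172.07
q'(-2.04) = 102.44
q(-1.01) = -84.68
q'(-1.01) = 68.30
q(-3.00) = -288.00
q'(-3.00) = 140.00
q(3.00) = 12.00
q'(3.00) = -4.00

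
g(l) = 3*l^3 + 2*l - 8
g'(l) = 9*l^2 + 2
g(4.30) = 239.12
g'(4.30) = 168.41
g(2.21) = 28.80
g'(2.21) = 45.96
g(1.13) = -1.41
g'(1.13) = 13.49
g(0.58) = -6.25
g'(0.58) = 5.03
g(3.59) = 137.98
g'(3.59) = 117.99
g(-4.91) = -372.93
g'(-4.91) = 218.97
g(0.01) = -7.98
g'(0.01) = 2.00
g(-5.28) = -460.15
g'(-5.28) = 252.91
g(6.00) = 652.00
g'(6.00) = 326.00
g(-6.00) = -668.00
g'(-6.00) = 326.00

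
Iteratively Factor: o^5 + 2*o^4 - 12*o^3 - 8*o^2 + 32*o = (o + 2)*(o^4 - 12*o^2 + 16*o) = (o - 2)*(o + 2)*(o^3 + 2*o^2 - 8*o) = (o - 2)*(o + 2)*(o + 4)*(o^2 - 2*o) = (o - 2)^2*(o + 2)*(o + 4)*(o)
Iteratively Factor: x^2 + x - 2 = (x + 2)*(x - 1)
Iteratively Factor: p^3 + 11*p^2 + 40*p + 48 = (p + 4)*(p^2 + 7*p + 12) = (p + 4)^2*(p + 3)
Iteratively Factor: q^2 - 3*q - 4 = (q + 1)*(q - 4)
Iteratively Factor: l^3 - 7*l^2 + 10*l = (l)*(l^2 - 7*l + 10) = l*(l - 2)*(l - 5)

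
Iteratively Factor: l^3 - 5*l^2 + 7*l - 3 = (l - 1)*(l^2 - 4*l + 3) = (l - 3)*(l - 1)*(l - 1)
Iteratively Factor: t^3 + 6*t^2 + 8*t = (t + 2)*(t^2 + 4*t) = t*(t + 2)*(t + 4)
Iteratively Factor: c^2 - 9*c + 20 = (c - 4)*(c - 5)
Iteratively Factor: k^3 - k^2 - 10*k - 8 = (k + 2)*(k^2 - 3*k - 4) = (k + 1)*(k + 2)*(k - 4)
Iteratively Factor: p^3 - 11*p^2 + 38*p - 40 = (p - 2)*(p^2 - 9*p + 20) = (p - 4)*(p - 2)*(p - 5)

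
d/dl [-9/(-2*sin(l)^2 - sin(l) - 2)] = -9*(4*sin(l) + 1)*cos(l)/(sin(l) - cos(2*l) + 3)^2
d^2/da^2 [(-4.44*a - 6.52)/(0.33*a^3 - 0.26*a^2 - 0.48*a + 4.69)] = (-2.901096*a^5 - 6.234624*a^4 + 6.943776*a^3 + 86.013552*a^2 + 23.179032*a - 38.896048)/(0.035937*a^9 - 0.084942*a^8 - 0.089892*a^7 + 1.761751*a^6 - 2.28366*a^5 - 3.685956*a^4 + 25.177419*a^3 - 13.91523*a^2 - 31.674384*a + 103.161709)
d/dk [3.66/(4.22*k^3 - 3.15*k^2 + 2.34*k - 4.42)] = (-46.3356*k^2 + 23.058*k - 8.5644)/(4.22*k^3 - 3.15*k^2 + 2.34*k - 4.42)^2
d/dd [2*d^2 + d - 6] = 4*d + 1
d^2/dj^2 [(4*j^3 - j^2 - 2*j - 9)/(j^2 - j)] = 2*(j^3 - 27*j^2 + 27*j - 9)/(j^3*(j^3 - 3*j^2 + 3*j - 1))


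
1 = 1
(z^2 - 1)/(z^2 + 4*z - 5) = (z + 1)/(z + 5)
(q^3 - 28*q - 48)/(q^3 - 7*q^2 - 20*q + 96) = (q^2 - 4*q - 12)/(q^2 - 11*q + 24)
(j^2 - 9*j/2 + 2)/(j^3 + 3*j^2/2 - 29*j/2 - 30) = (2*j - 1)/(2*j^2 + 11*j + 15)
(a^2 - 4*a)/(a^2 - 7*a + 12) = a/(a - 3)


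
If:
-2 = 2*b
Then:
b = -1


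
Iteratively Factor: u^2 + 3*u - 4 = (u + 4)*(u - 1)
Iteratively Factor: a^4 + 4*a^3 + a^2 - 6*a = (a)*(a^3 + 4*a^2 + a - 6) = a*(a + 2)*(a^2 + 2*a - 3) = a*(a - 1)*(a + 2)*(a + 3)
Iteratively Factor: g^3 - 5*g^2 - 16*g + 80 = (g + 4)*(g^2 - 9*g + 20) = (g - 4)*(g + 4)*(g - 5)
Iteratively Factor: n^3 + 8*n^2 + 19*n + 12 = (n + 1)*(n^2 + 7*n + 12) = (n + 1)*(n + 3)*(n + 4)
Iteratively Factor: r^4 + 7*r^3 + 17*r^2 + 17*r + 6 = (r + 1)*(r^3 + 6*r^2 + 11*r + 6) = (r + 1)^2*(r^2 + 5*r + 6) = (r + 1)^2*(r + 2)*(r + 3)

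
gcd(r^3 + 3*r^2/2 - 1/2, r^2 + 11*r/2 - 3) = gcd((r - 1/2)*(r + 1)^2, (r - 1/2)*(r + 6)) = r - 1/2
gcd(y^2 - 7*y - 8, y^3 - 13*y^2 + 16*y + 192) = y - 8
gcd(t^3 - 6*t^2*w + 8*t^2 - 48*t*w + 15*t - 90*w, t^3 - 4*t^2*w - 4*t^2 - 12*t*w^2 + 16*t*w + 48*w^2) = t - 6*w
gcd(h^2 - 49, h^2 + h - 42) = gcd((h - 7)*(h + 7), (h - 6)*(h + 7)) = h + 7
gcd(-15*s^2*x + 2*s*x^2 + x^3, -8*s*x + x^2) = x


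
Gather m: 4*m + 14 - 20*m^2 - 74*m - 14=-20*m^2 - 70*m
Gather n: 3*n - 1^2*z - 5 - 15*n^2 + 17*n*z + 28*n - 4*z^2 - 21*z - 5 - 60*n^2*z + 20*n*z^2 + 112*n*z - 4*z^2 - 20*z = n^2*(-60*z - 15) + n*(20*z^2 + 129*z + 31) - 8*z^2 - 42*z - 10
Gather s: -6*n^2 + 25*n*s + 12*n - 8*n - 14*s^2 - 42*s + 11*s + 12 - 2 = -6*n^2 + 4*n - 14*s^2 + s*(25*n - 31) + 10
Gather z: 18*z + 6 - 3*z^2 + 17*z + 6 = -3*z^2 + 35*z + 12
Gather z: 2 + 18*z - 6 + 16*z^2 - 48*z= 16*z^2 - 30*z - 4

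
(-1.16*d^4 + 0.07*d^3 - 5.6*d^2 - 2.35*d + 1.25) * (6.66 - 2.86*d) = 3.3176*d^5 - 7.9258*d^4 + 16.4822*d^3 - 30.575*d^2 - 19.226*d + 8.325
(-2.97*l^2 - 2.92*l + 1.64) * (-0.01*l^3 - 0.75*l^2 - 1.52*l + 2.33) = 0.0297*l^5 + 2.2567*l^4 + 6.688*l^3 - 3.7117*l^2 - 9.2964*l + 3.8212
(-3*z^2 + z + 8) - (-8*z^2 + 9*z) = 5*z^2 - 8*z + 8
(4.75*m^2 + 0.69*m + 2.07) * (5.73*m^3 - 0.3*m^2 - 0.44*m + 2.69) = 27.2175*m^5 + 2.5287*m^4 + 9.5641*m^3 + 11.8529*m^2 + 0.9453*m + 5.5683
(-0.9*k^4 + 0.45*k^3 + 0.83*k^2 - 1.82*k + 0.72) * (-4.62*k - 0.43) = 4.158*k^5 - 1.692*k^4 - 4.0281*k^3 + 8.0515*k^2 - 2.5438*k - 0.3096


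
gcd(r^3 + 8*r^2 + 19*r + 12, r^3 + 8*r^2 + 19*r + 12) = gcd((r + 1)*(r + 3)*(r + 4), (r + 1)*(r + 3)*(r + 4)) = r^3 + 8*r^2 + 19*r + 12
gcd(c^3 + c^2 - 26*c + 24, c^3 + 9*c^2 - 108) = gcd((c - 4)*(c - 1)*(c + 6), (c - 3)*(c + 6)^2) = c + 6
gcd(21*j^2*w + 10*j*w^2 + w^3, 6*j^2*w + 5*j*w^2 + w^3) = 3*j*w + w^2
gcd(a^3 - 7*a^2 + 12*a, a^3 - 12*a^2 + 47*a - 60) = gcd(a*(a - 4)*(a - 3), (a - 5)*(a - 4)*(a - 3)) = a^2 - 7*a + 12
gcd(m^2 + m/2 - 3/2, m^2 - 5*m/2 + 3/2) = m - 1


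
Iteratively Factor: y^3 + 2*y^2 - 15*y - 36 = (y - 4)*(y^2 + 6*y + 9) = (y - 4)*(y + 3)*(y + 3)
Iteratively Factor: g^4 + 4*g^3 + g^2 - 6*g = (g - 1)*(g^3 + 5*g^2 + 6*g) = (g - 1)*(g + 3)*(g^2 + 2*g) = g*(g - 1)*(g + 3)*(g + 2)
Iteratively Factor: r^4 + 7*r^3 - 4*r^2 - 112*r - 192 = (r + 4)*(r^3 + 3*r^2 - 16*r - 48) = (r + 4)^2*(r^2 - r - 12) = (r - 4)*(r + 4)^2*(r + 3)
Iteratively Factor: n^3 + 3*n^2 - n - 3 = (n - 1)*(n^2 + 4*n + 3) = (n - 1)*(n + 1)*(n + 3)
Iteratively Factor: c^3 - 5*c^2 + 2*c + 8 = (c + 1)*(c^2 - 6*c + 8) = (c - 4)*(c + 1)*(c - 2)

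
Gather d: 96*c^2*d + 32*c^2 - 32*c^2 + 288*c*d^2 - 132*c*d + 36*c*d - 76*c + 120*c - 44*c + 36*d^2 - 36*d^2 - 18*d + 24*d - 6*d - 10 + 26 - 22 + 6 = 288*c*d^2 + d*(96*c^2 - 96*c)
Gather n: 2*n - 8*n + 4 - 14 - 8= -6*n - 18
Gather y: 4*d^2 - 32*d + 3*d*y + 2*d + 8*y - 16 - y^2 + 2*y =4*d^2 - 30*d - y^2 + y*(3*d + 10) - 16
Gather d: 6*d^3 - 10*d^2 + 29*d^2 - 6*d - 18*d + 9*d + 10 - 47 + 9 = 6*d^3 + 19*d^2 - 15*d - 28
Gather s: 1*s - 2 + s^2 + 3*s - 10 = s^2 + 4*s - 12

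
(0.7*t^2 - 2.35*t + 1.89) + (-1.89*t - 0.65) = 0.7*t^2 - 4.24*t + 1.24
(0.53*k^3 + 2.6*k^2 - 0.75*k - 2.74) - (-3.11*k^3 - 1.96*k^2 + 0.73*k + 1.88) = 3.64*k^3 + 4.56*k^2 - 1.48*k - 4.62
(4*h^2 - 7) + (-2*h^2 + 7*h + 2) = 2*h^2 + 7*h - 5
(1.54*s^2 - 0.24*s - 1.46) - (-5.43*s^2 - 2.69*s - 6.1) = 6.97*s^2 + 2.45*s + 4.64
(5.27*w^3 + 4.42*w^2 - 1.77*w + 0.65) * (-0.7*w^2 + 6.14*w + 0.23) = -3.689*w^5 + 29.2638*w^4 + 29.5899*w^3 - 10.3062*w^2 + 3.5839*w + 0.1495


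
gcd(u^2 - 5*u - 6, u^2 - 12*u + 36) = u - 6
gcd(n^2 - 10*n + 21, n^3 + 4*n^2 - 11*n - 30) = n - 3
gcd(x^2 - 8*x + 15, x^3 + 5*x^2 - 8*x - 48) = x - 3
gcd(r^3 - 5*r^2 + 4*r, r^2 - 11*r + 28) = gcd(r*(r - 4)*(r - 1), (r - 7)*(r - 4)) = r - 4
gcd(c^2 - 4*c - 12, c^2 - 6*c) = c - 6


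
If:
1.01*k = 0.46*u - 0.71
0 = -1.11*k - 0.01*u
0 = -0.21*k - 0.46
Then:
No Solution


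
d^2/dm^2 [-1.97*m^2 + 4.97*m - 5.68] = -3.94000000000000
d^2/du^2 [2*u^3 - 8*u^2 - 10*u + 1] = 12*u - 16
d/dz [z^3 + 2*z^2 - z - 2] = 3*z^2 + 4*z - 1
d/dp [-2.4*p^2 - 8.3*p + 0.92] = -4.8*p - 8.3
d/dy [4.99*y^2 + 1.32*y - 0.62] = 9.98*y + 1.32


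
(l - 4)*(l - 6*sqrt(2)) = l^2 - 6*sqrt(2)*l - 4*l + 24*sqrt(2)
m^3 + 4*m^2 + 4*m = m*(m + 2)^2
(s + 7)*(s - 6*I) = s^2 + 7*s - 6*I*s - 42*I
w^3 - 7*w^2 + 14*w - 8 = (w - 4)*(w - 2)*(w - 1)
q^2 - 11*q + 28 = (q - 7)*(q - 4)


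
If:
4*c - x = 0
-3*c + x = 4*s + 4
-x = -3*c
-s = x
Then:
No Solution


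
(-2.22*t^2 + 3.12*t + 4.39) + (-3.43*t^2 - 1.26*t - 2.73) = -5.65*t^2 + 1.86*t + 1.66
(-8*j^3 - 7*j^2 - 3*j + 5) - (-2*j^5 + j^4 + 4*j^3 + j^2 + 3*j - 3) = 2*j^5 - j^4 - 12*j^3 - 8*j^2 - 6*j + 8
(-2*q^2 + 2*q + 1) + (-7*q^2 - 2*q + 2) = 3 - 9*q^2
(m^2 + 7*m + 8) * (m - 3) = m^3 + 4*m^2 - 13*m - 24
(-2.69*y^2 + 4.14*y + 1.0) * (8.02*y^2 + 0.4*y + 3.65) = -21.5738*y^4 + 32.1268*y^3 - 0.1425*y^2 + 15.511*y + 3.65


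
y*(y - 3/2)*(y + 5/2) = y^3 + y^2 - 15*y/4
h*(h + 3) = h^2 + 3*h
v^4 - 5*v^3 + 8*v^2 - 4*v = v*(v - 2)^2*(v - 1)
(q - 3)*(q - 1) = q^2 - 4*q + 3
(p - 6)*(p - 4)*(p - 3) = p^3 - 13*p^2 + 54*p - 72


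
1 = 1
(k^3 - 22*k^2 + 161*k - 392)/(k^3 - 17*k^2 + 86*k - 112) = (k - 7)/(k - 2)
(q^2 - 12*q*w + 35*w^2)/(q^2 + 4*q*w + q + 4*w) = (q^2 - 12*q*w + 35*w^2)/(q^2 + 4*q*w + q + 4*w)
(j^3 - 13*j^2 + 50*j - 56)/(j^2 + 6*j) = (j^3 - 13*j^2 + 50*j - 56)/(j*(j + 6))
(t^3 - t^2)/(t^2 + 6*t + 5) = t^2*(t - 1)/(t^2 + 6*t + 5)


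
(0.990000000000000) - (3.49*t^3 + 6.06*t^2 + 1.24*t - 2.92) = -3.49*t^3 - 6.06*t^2 - 1.24*t + 3.91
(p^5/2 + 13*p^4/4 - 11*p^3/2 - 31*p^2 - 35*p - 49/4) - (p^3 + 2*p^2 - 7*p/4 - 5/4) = p^5/2 + 13*p^4/4 - 13*p^3/2 - 33*p^2 - 133*p/4 - 11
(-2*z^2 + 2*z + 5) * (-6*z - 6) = 12*z^3 - 42*z - 30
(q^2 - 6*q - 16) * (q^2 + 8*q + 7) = q^4 + 2*q^3 - 57*q^2 - 170*q - 112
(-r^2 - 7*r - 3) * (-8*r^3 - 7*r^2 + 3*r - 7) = 8*r^5 + 63*r^4 + 70*r^3 + 7*r^2 + 40*r + 21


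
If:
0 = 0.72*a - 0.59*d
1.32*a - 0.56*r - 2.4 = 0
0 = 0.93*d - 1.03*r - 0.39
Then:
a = 3.11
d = 3.80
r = 3.05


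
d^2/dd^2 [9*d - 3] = 0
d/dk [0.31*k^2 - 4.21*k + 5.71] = 0.62*k - 4.21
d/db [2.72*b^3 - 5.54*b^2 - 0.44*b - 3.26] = 8.16*b^2 - 11.08*b - 0.44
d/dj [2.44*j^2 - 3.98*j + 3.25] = 4.88*j - 3.98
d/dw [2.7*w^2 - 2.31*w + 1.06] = 5.4*w - 2.31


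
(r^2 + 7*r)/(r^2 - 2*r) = (r + 7)/(r - 2)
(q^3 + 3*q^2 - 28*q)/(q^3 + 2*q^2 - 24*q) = (q + 7)/(q + 6)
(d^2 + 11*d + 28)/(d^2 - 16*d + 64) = (d^2 + 11*d + 28)/(d^2 - 16*d + 64)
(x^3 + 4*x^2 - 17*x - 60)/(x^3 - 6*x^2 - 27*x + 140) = (x + 3)/(x - 7)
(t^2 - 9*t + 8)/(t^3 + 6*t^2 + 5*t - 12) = (t - 8)/(t^2 + 7*t + 12)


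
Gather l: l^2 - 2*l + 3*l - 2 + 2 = l^2 + l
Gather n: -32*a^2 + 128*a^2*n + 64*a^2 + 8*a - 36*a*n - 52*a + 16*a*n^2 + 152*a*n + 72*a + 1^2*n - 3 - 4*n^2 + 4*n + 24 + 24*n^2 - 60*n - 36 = 32*a^2 + 28*a + n^2*(16*a + 20) + n*(128*a^2 + 116*a - 55) - 15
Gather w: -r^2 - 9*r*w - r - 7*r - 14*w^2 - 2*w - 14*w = -r^2 - 8*r - 14*w^2 + w*(-9*r - 16)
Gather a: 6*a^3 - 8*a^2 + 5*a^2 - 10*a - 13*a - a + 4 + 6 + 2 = 6*a^3 - 3*a^2 - 24*a + 12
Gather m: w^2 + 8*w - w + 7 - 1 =w^2 + 7*w + 6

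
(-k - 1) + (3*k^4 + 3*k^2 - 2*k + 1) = 3*k^4 + 3*k^2 - 3*k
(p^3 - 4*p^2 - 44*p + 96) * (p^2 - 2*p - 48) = p^5 - 6*p^4 - 84*p^3 + 376*p^2 + 1920*p - 4608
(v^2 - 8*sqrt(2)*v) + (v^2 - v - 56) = 2*v^2 - 8*sqrt(2)*v - v - 56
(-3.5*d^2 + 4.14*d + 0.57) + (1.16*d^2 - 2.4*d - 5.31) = -2.34*d^2 + 1.74*d - 4.74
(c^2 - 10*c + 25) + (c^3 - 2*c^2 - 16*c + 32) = c^3 - c^2 - 26*c + 57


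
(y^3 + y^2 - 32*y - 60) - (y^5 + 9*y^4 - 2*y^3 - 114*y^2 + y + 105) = -y^5 - 9*y^4 + 3*y^3 + 115*y^2 - 33*y - 165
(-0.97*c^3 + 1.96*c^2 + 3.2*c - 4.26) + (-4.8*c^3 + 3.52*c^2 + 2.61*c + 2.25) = -5.77*c^3 + 5.48*c^2 + 5.81*c - 2.01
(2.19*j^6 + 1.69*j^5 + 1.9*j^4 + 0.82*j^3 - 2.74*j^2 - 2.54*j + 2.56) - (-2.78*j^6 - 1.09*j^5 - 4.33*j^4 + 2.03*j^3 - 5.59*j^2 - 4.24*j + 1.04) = 4.97*j^6 + 2.78*j^5 + 6.23*j^4 - 1.21*j^3 + 2.85*j^2 + 1.7*j + 1.52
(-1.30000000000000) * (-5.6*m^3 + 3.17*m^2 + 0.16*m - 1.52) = 7.28*m^3 - 4.121*m^2 - 0.208*m + 1.976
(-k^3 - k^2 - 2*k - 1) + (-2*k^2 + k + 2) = -k^3 - 3*k^2 - k + 1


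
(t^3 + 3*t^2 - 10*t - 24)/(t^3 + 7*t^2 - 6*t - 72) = (t + 2)/(t + 6)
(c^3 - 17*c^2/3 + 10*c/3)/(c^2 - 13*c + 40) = c*(3*c - 2)/(3*(c - 8))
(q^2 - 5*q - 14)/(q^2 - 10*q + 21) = (q + 2)/(q - 3)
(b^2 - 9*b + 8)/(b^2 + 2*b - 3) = (b - 8)/(b + 3)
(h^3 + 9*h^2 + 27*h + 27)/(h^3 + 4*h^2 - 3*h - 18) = (h + 3)/(h - 2)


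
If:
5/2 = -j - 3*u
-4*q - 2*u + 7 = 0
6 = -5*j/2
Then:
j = -12/5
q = 53/30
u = -1/30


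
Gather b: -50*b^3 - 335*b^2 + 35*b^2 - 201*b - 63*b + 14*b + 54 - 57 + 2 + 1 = -50*b^3 - 300*b^2 - 250*b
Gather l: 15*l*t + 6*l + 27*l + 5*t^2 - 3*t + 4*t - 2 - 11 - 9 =l*(15*t + 33) + 5*t^2 + t - 22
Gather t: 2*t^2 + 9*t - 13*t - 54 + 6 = 2*t^2 - 4*t - 48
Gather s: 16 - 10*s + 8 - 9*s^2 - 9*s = -9*s^2 - 19*s + 24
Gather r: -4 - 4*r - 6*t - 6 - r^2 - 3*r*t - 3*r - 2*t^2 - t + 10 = -r^2 + r*(-3*t - 7) - 2*t^2 - 7*t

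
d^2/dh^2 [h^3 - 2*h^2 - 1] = 6*h - 4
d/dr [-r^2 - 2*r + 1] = -2*r - 2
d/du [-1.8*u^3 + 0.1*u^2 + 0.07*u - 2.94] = -5.4*u^2 + 0.2*u + 0.07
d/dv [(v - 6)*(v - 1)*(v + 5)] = 3*v^2 - 4*v - 29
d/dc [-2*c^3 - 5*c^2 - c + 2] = -6*c^2 - 10*c - 1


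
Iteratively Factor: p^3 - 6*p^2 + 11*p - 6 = (p - 3)*(p^2 - 3*p + 2) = (p - 3)*(p - 1)*(p - 2)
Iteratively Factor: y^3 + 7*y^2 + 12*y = (y)*(y^2 + 7*y + 12) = y*(y + 4)*(y + 3)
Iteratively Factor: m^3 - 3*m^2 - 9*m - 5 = (m + 1)*(m^2 - 4*m - 5) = (m - 5)*(m + 1)*(m + 1)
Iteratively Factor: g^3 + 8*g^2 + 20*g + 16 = (g + 2)*(g^2 + 6*g + 8) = (g + 2)*(g + 4)*(g + 2)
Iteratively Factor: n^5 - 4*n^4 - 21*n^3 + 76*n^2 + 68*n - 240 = (n - 3)*(n^4 - n^3 - 24*n^2 + 4*n + 80) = (n - 3)*(n + 2)*(n^3 - 3*n^2 - 18*n + 40) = (n - 3)*(n - 2)*(n + 2)*(n^2 - n - 20) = (n - 3)*(n - 2)*(n + 2)*(n + 4)*(n - 5)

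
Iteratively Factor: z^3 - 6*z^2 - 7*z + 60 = (z + 3)*(z^2 - 9*z + 20) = (z - 5)*(z + 3)*(z - 4)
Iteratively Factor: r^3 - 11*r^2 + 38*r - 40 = (r - 4)*(r^2 - 7*r + 10) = (r - 5)*(r - 4)*(r - 2)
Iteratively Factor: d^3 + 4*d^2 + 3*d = (d + 1)*(d^2 + 3*d) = d*(d + 1)*(d + 3)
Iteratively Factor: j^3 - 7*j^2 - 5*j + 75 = (j - 5)*(j^2 - 2*j - 15) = (j - 5)^2*(j + 3)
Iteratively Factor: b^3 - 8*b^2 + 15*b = (b)*(b^2 - 8*b + 15) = b*(b - 5)*(b - 3)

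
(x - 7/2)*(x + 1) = x^2 - 5*x/2 - 7/2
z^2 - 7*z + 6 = (z - 6)*(z - 1)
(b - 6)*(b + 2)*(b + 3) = b^3 - b^2 - 24*b - 36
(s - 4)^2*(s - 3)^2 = s^4 - 14*s^3 + 73*s^2 - 168*s + 144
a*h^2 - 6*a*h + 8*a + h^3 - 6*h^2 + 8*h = (a + h)*(h - 4)*(h - 2)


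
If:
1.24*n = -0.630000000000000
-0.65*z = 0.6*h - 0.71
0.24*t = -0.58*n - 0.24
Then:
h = 1.18333333333333 - 1.08333333333333*z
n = -0.51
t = 0.23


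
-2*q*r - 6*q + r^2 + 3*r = (-2*q + r)*(r + 3)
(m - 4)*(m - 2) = m^2 - 6*m + 8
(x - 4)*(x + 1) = x^2 - 3*x - 4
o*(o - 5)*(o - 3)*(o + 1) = o^4 - 7*o^3 + 7*o^2 + 15*o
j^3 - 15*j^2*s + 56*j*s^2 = j*(j - 8*s)*(j - 7*s)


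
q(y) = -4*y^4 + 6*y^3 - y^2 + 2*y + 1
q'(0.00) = 2.00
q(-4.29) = -1854.55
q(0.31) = 1.67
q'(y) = -16*y^3 + 18*y^2 - 2*y + 2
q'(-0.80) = 23.31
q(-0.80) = -5.95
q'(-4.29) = 1605.11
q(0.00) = 1.00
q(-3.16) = -603.48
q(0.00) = 1.00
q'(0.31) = 2.63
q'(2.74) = -197.48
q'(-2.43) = 342.73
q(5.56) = -2810.12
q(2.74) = -103.06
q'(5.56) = -2202.75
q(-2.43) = -235.33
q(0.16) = 1.32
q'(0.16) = 2.08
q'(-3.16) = 692.93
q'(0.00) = 2.00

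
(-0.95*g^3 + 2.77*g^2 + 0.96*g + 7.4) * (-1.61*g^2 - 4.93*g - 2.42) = 1.5295*g^5 + 0.223799999999999*g^4 - 12.9027*g^3 - 23.3502*g^2 - 38.8052*g - 17.908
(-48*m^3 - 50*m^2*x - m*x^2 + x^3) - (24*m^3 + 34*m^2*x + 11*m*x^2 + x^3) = -72*m^3 - 84*m^2*x - 12*m*x^2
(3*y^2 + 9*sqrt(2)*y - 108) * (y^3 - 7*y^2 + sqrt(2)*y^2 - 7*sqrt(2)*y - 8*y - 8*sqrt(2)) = 3*y^5 - 21*y^4 + 12*sqrt(2)*y^4 - 84*sqrt(2)*y^3 - 114*y^3 - 204*sqrt(2)*y^2 + 630*y^2 + 720*y + 756*sqrt(2)*y + 864*sqrt(2)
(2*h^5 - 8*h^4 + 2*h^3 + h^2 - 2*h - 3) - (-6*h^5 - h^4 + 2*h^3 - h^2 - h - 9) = 8*h^5 - 7*h^4 + 2*h^2 - h + 6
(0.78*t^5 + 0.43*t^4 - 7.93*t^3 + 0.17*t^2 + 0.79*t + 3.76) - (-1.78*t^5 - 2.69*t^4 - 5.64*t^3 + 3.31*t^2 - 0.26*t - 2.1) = 2.56*t^5 + 3.12*t^4 - 2.29*t^3 - 3.14*t^2 + 1.05*t + 5.86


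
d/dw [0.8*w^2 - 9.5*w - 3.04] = 1.6*w - 9.5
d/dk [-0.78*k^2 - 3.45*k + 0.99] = -1.56*k - 3.45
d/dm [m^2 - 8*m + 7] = 2*m - 8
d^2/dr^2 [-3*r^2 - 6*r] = -6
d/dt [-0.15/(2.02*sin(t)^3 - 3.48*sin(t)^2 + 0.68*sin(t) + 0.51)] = (0.909*sin(t)^2 - 1.044*sin(t) + 0.102)*cos(t)/(2.02*sin(t)^3 - 3.48*sin(t)^2 + 0.68*sin(t) + 0.51)^2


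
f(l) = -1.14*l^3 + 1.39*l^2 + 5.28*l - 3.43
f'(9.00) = -246.72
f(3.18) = -9.24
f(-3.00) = 24.02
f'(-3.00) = -33.84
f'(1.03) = 4.52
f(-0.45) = -5.42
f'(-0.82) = 0.70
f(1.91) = 3.78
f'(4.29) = -45.74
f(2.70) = -1.48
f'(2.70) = -12.15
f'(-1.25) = -3.54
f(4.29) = -45.20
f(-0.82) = -6.20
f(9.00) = -674.38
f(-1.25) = -5.63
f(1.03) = 2.24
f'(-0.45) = 3.34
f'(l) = -3.42*l^2 + 2.78*l + 5.28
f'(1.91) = -1.89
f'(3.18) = -20.46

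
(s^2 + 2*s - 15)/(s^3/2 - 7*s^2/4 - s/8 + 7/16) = 16*(s^2 + 2*s - 15)/(8*s^3 - 28*s^2 - 2*s + 7)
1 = 1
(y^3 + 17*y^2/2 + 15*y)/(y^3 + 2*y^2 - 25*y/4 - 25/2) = 2*y*(y + 6)/(2*y^2 - y - 10)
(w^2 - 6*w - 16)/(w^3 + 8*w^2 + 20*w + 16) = (w - 8)/(w^2 + 6*w + 8)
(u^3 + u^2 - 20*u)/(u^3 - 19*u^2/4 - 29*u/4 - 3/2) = 4*u*(-u^2 - u + 20)/(-4*u^3 + 19*u^2 + 29*u + 6)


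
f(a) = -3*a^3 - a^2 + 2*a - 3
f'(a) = -9*a^2 - 2*a + 2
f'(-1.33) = -11.26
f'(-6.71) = -389.80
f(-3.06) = 67.47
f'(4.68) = -204.48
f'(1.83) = -31.80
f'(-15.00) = -1993.00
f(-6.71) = 844.89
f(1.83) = -21.07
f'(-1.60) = -17.84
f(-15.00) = 9867.00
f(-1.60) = 3.53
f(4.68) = -323.05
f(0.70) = -3.12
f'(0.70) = -3.81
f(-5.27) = 397.78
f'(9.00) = -745.00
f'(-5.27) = -237.42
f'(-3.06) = -76.15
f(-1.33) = -0.37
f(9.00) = -2253.00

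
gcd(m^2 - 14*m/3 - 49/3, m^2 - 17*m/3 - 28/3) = m - 7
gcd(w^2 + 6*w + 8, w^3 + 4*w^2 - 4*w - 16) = w^2 + 6*w + 8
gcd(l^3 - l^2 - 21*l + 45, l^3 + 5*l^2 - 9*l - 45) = l^2 + 2*l - 15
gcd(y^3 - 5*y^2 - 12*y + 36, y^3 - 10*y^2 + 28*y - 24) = y^2 - 8*y + 12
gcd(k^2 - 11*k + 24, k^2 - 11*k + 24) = k^2 - 11*k + 24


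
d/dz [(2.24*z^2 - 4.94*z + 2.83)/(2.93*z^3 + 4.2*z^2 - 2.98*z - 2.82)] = (-6.5632*z^4 + 28.9484*z^3 - 10.8029*z^2 - 36.4056*z + 22.3642)/(8.5849*z^6 + 24.612*z^5 + 0.177199999999999*z^4 - 41.5572*z^3 - 14.8076*z^2 + 16.8072*z + 7.9524)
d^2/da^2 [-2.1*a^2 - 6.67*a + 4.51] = -4.20000000000000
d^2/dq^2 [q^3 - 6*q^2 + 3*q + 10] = 6*q - 12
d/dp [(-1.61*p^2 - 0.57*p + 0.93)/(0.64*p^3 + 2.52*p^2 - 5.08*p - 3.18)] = (1.0304*p^4 + 0.7296*p^3 + 7.8296*p^2 + 5.5524*p + 6.537)/(0.4096*p^6 + 3.2256*p^5 - 0.152*p^4 - 29.6736*p^3 + 9.7792*p^2 + 32.3088*p + 10.1124)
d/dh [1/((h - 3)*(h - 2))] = (5 - 2*h)/(h^4 - 10*h^3 + 37*h^2 - 60*h + 36)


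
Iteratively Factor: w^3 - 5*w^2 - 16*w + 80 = (w + 4)*(w^2 - 9*w + 20) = (w - 4)*(w + 4)*(w - 5)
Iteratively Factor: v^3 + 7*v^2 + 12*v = (v)*(v^2 + 7*v + 12) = v*(v + 3)*(v + 4)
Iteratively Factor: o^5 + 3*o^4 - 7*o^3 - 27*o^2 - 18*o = (o + 3)*(o^4 - 7*o^2 - 6*o) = (o - 3)*(o + 3)*(o^3 + 3*o^2 + 2*o) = (o - 3)*(o + 2)*(o + 3)*(o^2 + o) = (o - 3)*(o + 1)*(o + 2)*(o + 3)*(o)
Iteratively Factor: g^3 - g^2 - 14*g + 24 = (g - 3)*(g^2 + 2*g - 8) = (g - 3)*(g - 2)*(g + 4)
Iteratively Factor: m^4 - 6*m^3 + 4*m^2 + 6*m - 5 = (m + 1)*(m^3 - 7*m^2 + 11*m - 5) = (m - 1)*(m + 1)*(m^2 - 6*m + 5) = (m - 1)^2*(m + 1)*(m - 5)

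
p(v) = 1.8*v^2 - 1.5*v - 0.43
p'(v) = 3.6*v - 1.5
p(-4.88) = 49.76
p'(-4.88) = -19.07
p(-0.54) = 0.90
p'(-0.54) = -3.44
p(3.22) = 13.40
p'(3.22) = 10.09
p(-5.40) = 60.16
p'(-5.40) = -20.94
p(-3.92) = 33.11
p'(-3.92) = -15.61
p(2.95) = 10.81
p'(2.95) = 9.12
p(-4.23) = 38.12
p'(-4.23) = -16.73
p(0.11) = -0.57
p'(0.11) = -1.10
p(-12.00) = 276.77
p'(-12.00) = -44.70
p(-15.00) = 427.07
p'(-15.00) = -55.50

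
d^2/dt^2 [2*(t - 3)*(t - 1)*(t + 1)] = 12*t - 12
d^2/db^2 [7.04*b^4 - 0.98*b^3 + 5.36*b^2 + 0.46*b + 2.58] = 84.48*b^2 - 5.88*b + 10.72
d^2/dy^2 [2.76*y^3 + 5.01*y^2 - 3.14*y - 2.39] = 16.56*y + 10.02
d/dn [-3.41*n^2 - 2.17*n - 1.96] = -6.82*n - 2.17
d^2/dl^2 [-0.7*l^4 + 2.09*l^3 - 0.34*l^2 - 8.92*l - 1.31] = -8.4*l^2 + 12.54*l - 0.68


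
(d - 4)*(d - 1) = d^2 - 5*d + 4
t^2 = t^2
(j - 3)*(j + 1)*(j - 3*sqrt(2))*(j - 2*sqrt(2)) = j^4 - 5*sqrt(2)*j^3 - 2*j^3 + 9*j^2 + 10*sqrt(2)*j^2 - 24*j + 15*sqrt(2)*j - 36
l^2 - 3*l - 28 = (l - 7)*(l + 4)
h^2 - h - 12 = (h - 4)*(h + 3)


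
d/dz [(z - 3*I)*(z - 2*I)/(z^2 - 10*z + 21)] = (5*z^2*(-2 + I) + 54*z - 60 - 105*I)/(z^4 - 20*z^3 + 142*z^2 - 420*z + 441)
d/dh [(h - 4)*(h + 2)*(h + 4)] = 3*h^2 + 4*h - 16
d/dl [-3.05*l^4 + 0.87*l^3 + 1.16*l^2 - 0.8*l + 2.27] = -12.2*l^3 + 2.61*l^2 + 2.32*l - 0.8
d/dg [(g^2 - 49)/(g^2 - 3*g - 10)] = 3*(-g^2 + 26*g - 49)/(g^4 - 6*g^3 - 11*g^2 + 60*g + 100)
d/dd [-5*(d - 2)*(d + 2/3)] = 20/3 - 10*d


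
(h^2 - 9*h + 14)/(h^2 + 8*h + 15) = (h^2 - 9*h + 14)/(h^2 + 8*h + 15)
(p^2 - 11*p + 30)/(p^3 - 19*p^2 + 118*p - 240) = 1/(p - 8)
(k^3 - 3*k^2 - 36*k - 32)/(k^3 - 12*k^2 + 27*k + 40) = (k + 4)/(k - 5)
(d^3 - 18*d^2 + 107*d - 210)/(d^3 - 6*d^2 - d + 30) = (d^2 - 13*d + 42)/(d^2 - d - 6)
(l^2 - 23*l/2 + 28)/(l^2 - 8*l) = (l - 7/2)/l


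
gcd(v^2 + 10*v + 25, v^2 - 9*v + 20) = 1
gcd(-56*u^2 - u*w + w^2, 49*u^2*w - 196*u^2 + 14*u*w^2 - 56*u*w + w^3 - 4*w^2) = 7*u + w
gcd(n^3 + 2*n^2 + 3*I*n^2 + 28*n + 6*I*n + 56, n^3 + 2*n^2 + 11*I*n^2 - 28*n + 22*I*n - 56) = n^2 + n*(2 + 7*I) + 14*I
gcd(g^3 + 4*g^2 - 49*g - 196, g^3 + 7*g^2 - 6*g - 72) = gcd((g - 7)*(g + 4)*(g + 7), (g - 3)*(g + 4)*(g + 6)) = g + 4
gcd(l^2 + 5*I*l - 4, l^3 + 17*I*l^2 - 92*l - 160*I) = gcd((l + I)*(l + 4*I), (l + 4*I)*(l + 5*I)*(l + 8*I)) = l + 4*I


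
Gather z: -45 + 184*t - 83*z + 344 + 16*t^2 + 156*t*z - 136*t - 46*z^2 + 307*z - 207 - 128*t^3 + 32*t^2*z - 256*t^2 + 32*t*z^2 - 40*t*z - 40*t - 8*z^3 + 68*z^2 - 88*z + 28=-128*t^3 - 240*t^2 + 8*t - 8*z^3 + z^2*(32*t + 22) + z*(32*t^2 + 116*t + 136) + 120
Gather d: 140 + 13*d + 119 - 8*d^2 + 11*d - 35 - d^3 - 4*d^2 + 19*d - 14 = -d^3 - 12*d^2 + 43*d + 210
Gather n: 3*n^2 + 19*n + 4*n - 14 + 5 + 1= 3*n^2 + 23*n - 8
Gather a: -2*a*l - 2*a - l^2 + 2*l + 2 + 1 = a*(-2*l - 2) - l^2 + 2*l + 3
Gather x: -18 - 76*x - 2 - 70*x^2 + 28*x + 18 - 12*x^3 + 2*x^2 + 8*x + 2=-12*x^3 - 68*x^2 - 40*x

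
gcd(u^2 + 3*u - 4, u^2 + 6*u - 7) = u - 1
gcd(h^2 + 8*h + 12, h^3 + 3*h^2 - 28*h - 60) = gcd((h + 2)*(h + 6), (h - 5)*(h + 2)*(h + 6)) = h^2 + 8*h + 12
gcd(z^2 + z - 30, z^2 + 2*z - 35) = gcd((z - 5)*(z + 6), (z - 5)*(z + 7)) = z - 5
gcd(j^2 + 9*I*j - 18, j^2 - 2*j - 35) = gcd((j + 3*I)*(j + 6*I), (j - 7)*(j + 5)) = 1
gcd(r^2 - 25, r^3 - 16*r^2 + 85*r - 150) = r - 5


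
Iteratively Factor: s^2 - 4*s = (s)*(s - 4)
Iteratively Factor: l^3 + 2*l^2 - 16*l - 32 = (l + 4)*(l^2 - 2*l - 8) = (l - 4)*(l + 4)*(l + 2)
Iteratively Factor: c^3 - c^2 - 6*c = (c + 2)*(c^2 - 3*c) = c*(c + 2)*(c - 3)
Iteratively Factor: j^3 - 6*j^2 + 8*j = (j - 2)*(j^2 - 4*j) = j*(j - 2)*(j - 4)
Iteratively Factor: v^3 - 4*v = (v - 2)*(v^2 + 2*v) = v*(v - 2)*(v + 2)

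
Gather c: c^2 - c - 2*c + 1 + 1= c^2 - 3*c + 2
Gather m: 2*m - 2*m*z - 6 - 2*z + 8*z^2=m*(2 - 2*z) + 8*z^2 - 2*z - 6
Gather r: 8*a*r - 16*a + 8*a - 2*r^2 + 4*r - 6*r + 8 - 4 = -8*a - 2*r^2 + r*(8*a - 2) + 4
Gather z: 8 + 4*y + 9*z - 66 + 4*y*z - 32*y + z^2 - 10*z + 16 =-28*y + z^2 + z*(4*y - 1) - 42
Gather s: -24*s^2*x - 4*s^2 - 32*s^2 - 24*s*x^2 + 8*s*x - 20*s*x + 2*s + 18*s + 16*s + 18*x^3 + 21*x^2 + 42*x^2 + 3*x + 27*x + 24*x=s^2*(-24*x - 36) + s*(-24*x^2 - 12*x + 36) + 18*x^3 + 63*x^2 + 54*x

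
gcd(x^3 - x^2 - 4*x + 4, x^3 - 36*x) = 1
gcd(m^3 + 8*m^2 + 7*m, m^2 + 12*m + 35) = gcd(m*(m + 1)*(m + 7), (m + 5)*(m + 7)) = m + 7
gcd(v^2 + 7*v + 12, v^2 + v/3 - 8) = v + 3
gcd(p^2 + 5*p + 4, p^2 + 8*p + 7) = p + 1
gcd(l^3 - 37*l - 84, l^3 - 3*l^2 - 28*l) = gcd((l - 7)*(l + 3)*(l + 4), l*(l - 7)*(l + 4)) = l^2 - 3*l - 28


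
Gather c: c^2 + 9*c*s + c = c^2 + c*(9*s + 1)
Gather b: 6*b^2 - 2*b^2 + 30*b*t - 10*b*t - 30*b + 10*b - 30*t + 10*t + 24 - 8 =4*b^2 + b*(20*t - 20) - 20*t + 16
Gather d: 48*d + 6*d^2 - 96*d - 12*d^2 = -6*d^2 - 48*d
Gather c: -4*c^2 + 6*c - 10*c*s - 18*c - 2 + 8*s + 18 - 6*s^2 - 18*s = -4*c^2 + c*(-10*s - 12) - 6*s^2 - 10*s + 16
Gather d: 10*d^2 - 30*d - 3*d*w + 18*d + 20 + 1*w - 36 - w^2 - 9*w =10*d^2 + d*(-3*w - 12) - w^2 - 8*w - 16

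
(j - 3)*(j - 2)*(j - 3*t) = j^3 - 3*j^2*t - 5*j^2 + 15*j*t + 6*j - 18*t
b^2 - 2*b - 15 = (b - 5)*(b + 3)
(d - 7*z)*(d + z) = d^2 - 6*d*z - 7*z^2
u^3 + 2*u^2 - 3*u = u*(u - 1)*(u + 3)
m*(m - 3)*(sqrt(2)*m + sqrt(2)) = sqrt(2)*m^3 - 2*sqrt(2)*m^2 - 3*sqrt(2)*m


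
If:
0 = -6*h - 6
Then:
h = -1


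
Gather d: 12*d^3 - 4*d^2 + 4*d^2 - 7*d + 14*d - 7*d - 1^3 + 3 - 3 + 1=12*d^3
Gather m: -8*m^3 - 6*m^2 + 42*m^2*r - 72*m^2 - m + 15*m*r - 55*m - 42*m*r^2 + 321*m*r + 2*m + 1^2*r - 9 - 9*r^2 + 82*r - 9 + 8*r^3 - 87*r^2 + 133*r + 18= -8*m^3 + m^2*(42*r - 78) + m*(-42*r^2 + 336*r - 54) + 8*r^3 - 96*r^2 + 216*r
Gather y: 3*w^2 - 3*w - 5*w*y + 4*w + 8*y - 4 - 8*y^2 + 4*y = 3*w^2 + w - 8*y^2 + y*(12 - 5*w) - 4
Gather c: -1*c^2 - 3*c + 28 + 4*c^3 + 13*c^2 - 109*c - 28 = 4*c^3 + 12*c^2 - 112*c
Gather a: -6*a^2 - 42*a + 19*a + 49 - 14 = -6*a^2 - 23*a + 35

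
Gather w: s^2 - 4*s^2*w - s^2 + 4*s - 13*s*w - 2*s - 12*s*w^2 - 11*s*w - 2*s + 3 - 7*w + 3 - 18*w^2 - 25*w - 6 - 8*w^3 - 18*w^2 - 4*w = -8*w^3 + w^2*(-12*s - 36) + w*(-4*s^2 - 24*s - 36)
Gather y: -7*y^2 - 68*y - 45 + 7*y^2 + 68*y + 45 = 0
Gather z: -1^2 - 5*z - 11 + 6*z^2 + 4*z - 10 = 6*z^2 - z - 22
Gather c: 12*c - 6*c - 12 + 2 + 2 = 6*c - 8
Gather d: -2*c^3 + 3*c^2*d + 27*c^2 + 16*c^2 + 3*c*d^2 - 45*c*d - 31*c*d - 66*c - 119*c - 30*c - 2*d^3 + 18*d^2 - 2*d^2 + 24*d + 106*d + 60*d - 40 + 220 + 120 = -2*c^3 + 43*c^2 - 215*c - 2*d^3 + d^2*(3*c + 16) + d*(3*c^2 - 76*c + 190) + 300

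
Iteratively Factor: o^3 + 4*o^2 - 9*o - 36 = (o + 3)*(o^2 + o - 12) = (o - 3)*(o + 3)*(o + 4)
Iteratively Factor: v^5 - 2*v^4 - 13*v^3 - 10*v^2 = (v)*(v^4 - 2*v^3 - 13*v^2 - 10*v) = v*(v + 1)*(v^3 - 3*v^2 - 10*v) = v*(v + 1)*(v + 2)*(v^2 - 5*v) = v*(v - 5)*(v + 1)*(v + 2)*(v)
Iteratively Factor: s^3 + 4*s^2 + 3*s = (s + 3)*(s^2 + s) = (s + 1)*(s + 3)*(s)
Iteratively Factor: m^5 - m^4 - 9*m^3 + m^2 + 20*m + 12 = (m - 2)*(m^4 + m^3 - 7*m^2 - 13*m - 6) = (m - 2)*(m + 1)*(m^3 - 7*m - 6) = (m - 3)*(m - 2)*(m + 1)*(m^2 + 3*m + 2) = (m - 3)*(m - 2)*(m + 1)^2*(m + 2)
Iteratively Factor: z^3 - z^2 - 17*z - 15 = (z + 1)*(z^2 - 2*z - 15) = (z - 5)*(z + 1)*(z + 3)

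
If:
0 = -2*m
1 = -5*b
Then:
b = -1/5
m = 0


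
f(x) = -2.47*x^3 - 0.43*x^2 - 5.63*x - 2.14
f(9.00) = -1888.27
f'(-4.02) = -121.92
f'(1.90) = -34.01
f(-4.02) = 174.01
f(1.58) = -21.85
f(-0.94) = 4.82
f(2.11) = -39.14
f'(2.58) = -57.17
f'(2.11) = -40.43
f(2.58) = -61.95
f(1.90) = -31.33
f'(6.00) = -277.55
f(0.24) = -3.55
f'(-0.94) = -11.37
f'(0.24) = -6.26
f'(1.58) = -25.49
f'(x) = -7.41*x^2 - 0.86*x - 5.63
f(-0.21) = -0.95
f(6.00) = -584.92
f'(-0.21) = -5.78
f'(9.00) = -613.58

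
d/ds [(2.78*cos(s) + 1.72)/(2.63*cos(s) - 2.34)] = 11.0288*sin(s)/(2.63*cos(s) - 2.34)^2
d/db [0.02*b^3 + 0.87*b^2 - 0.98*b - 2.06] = 0.06*b^2 + 1.74*b - 0.98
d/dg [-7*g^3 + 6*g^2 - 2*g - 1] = -21*g^2 + 12*g - 2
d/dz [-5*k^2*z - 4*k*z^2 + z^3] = -5*k^2 - 8*k*z + 3*z^2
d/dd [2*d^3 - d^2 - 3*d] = 6*d^2 - 2*d - 3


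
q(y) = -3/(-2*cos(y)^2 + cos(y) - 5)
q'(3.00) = -0.03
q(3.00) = 0.38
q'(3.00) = -0.03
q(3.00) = 0.38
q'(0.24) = 0.06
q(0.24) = 0.51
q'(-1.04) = -0.11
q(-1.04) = 0.60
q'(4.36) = 0.22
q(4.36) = 0.54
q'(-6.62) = -0.08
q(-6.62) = 0.51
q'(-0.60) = -0.13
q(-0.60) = 0.54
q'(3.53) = 0.09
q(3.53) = 0.39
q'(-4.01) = -0.20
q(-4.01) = 0.46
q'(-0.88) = -0.13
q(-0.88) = 0.58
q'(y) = -3*(-4*sin(y)*cos(y) + sin(y))/(-2*cos(y)^2 + cos(y) - 5)^2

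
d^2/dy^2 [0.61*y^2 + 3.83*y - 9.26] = 1.22000000000000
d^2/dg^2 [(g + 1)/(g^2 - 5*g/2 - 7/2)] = 16/(8*g^3 - 84*g^2 + 294*g - 343)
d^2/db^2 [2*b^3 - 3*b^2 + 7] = 12*b - 6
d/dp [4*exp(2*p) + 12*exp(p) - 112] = (8*exp(p) + 12)*exp(p)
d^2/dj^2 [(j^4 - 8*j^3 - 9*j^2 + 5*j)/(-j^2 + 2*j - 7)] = 2*(-j^6 + 6*j^5 - 33*j^4 + 101*j^3 - 819*j^2 + 1281*j + 371)/(j^6 - 6*j^5 + 33*j^4 - 92*j^3 + 231*j^2 - 294*j + 343)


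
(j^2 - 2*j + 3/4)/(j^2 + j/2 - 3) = (j - 1/2)/(j + 2)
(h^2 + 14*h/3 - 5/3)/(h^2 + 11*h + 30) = (h - 1/3)/(h + 6)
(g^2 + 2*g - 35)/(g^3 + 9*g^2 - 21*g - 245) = 1/(g + 7)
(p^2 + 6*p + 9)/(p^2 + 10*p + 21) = (p + 3)/(p + 7)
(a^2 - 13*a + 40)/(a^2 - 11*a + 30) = (a - 8)/(a - 6)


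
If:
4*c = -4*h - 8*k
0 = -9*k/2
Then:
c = -h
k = 0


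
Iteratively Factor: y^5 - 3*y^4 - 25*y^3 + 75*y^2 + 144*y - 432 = (y - 3)*(y^4 - 25*y^2 + 144) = (y - 4)*(y - 3)*(y^3 + 4*y^2 - 9*y - 36) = (y - 4)*(y - 3)^2*(y^2 + 7*y + 12) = (y - 4)*(y - 3)^2*(y + 4)*(y + 3)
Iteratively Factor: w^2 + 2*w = (w)*(w + 2)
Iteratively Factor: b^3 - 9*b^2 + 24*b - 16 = (b - 4)*(b^2 - 5*b + 4) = (b - 4)*(b - 1)*(b - 4)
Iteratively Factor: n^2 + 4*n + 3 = (n + 3)*(n + 1)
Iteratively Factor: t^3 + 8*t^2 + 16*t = (t + 4)*(t^2 + 4*t) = t*(t + 4)*(t + 4)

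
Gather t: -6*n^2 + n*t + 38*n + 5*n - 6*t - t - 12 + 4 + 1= -6*n^2 + 43*n + t*(n - 7) - 7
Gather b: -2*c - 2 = -2*c - 2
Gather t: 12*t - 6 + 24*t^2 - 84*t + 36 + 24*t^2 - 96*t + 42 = 48*t^2 - 168*t + 72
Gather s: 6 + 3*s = 3*s + 6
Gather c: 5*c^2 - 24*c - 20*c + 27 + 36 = 5*c^2 - 44*c + 63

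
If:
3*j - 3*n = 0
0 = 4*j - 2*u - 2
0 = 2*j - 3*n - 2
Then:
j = -2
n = -2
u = -5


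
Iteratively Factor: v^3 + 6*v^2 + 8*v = (v + 4)*(v^2 + 2*v) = (v + 2)*(v + 4)*(v)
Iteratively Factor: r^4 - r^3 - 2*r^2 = (r)*(r^3 - r^2 - 2*r) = r*(r + 1)*(r^2 - 2*r) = r*(r - 2)*(r + 1)*(r)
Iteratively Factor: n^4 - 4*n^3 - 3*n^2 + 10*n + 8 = (n - 2)*(n^3 - 2*n^2 - 7*n - 4) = (n - 2)*(n + 1)*(n^2 - 3*n - 4) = (n - 4)*(n - 2)*(n + 1)*(n + 1)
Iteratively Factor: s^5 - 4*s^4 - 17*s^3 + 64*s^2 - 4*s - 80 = (s + 4)*(s^4 - 8*s^3 + 15*s^2 + 4*s - 20) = (s + 1)*(s + 4)*(s^3 - 9*s^2 + 24*s - 20) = (s - 2)*(s + 1)*(s + 4)*(s^2 - 7*s + 10) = (s - 5)*(s - 2)*(s + 1)*(s + 4)*(s - 2)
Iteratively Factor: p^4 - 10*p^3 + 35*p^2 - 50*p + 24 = (p - 2)*(p^3 - 8*p^2 + 19*p - 12) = (p - 4)*(p - 2)*(p^2 - 4*p + 3) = (p - 4)*(p - 2)*(p - 1)*(p - 3)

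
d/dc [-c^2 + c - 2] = 1 - 2*c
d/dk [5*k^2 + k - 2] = 10*k + 1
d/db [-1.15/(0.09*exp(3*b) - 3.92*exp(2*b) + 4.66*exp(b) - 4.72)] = (0.3105*exp(2*b) - 9.016*exp(b) + 5.359)*exp(b)/(0.09*exp(3*b) - 3.92*exp(2*b) + 4.66*exp(b) - 4.72)^2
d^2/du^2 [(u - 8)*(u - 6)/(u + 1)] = 126/(u^3 + 3*u^2 + 3*u + 1)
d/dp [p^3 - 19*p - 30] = 3*p^2 - 19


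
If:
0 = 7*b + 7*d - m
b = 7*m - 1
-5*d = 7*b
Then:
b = -5/103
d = 7/103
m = 14/103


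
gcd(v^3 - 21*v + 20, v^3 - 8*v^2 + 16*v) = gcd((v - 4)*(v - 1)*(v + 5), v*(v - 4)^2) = v - 4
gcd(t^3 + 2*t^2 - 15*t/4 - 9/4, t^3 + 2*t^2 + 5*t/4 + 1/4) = t + 1/2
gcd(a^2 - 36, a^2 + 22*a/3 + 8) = a + 6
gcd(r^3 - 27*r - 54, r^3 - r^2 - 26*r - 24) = r - 6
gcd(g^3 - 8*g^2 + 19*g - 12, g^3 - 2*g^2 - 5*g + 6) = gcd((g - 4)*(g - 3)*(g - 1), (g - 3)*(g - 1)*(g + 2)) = g^2 - 4*g + 3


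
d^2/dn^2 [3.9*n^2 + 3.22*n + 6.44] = 7.80000000000000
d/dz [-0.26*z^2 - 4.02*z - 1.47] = -0.52*z - 4.02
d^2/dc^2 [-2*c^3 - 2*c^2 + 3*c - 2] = -12*c - 4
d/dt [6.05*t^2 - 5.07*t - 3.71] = 12.1*t - 5.07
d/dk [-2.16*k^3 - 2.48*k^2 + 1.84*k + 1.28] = -6.48*k^2 - 4.96*k + 1.84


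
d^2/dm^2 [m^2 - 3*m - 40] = 2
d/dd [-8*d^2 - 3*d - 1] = -16*d - 3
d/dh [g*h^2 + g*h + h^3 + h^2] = 2*g*h + g + 3*h^2 + 2*h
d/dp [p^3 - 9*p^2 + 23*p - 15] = 3*p^2 - 18*p + 23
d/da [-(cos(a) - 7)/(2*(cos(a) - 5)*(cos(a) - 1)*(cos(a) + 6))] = (-2*cos(a)^3 + 21*cos(a)^2 - 187)*sin(a)/(2*(cos(a) - 5)^2*(cos(a) - 1)^2*(cos(a) + 6)^2)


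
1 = 1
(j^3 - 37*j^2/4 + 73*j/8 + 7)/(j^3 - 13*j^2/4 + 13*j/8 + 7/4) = (j - 8)/(j - 2)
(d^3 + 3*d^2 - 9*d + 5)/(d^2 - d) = d + 4 - 5/d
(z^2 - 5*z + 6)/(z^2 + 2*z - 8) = (z - 3)/(z + 4)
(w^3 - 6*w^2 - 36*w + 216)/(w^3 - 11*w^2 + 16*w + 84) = (w^2 - 36)/(w^2 - 5*w - 14)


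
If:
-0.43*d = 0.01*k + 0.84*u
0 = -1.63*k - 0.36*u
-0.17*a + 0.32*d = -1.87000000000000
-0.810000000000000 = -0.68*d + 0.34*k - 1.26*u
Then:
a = -279.88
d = -154.53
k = -17.52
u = 79.31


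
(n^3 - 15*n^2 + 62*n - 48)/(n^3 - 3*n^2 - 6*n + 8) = (n^2 - 14*n + 48)/(n^2 - 2*n - 8)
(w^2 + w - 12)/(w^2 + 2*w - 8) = (w - 3)/(w - 2)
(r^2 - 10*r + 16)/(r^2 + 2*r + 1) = (r^2 - 10*r + 16)/(r^2 + 2*r + 1)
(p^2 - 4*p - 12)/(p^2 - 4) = (p - 6)/(p - 2)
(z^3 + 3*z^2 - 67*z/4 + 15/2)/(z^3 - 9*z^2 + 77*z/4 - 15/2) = (z + 6)/(z - 6)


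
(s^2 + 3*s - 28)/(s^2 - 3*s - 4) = (s + 7)/(s + 1)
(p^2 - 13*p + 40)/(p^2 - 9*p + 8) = (p - 5)/(p - 1)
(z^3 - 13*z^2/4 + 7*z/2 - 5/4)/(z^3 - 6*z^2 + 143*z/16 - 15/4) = 4*(z^2 - 2*z + 1)/(4*z^2 - 19*z + 12)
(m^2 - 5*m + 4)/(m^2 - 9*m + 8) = (m - 4)/(m - 8)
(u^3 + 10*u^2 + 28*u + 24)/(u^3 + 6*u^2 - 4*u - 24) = (u + 2)/(u - 2)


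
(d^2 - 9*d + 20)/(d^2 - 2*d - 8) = (d - 5)/(d + 2)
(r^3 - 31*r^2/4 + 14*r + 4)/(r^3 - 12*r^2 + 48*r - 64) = (r + 1/4)/(r - 4)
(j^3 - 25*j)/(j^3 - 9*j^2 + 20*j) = (j + 5)/(j - 4)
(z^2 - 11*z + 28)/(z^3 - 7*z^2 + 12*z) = (z - 7)/(z*(z - 3))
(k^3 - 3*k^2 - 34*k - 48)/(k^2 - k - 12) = (k^2 - 6*k - 16)/(k - 4)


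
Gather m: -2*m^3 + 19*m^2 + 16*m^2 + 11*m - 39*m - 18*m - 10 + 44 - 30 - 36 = -2*m^3 + 35*m^2 - 46*m - 32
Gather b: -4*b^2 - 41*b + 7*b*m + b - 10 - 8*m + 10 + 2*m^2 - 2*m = -4*b^2 + b*(7*m - 40) + 2*m^2 - 10*m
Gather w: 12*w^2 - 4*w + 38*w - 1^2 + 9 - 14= 12*w^2 + 34*w - 6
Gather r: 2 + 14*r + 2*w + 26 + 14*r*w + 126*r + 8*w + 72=r*(14*w + 140) + 10*w + 100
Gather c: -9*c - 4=-9*c - 4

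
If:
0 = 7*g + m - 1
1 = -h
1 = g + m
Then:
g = 0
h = -1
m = 1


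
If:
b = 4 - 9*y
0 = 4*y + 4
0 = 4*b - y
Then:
No Solution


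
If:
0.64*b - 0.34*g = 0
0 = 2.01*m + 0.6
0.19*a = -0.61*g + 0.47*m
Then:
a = -3.21052631578947*g - 0.738413197172035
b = 0.53125*g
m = -0.30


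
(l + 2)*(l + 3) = l^2 + 5*l + 6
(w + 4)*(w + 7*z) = w^2 + 7*w*z + 4*w + 28*z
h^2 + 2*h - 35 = (h - 5)*(h + 7)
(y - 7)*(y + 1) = y^2 - 6*y - 7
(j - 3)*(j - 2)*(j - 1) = j^3 - 6*j^2 + 11*j - 6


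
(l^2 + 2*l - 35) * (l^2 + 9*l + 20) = l^4 + 11*l^3 + 3*l^2 - 275*l - 700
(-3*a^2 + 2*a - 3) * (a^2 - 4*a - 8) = -3*a^4 + 14*a^3 + 13*a^2 - 4*a + 24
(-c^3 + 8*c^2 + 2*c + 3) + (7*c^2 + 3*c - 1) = -c^3 + 15*c^2 + 5*c + 2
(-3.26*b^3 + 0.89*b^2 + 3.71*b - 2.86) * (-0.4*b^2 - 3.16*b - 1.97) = 1.304*b^5 + 9.9456*b^4 + 2.1258*b^3 - 12.3329*b^2 + 1.7289*b + 5.6342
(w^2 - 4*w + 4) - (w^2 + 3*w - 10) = 14 - 7*w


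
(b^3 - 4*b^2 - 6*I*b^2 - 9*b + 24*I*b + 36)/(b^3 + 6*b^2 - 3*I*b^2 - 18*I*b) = (b^2 - b*(4 + 3*I) + 12*I)/(b*(b + 6))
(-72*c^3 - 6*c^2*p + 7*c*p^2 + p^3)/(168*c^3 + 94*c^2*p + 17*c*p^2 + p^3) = (-3*c + p)/(7*c + p)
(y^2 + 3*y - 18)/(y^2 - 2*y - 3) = (y + 6)/(y + 1)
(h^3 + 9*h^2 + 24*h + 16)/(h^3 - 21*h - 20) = (h + 4)/(h - 5)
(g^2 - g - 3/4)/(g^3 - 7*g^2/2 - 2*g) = (g - 3/2)/(g*(g - 4))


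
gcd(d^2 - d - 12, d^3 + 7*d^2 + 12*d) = d + 3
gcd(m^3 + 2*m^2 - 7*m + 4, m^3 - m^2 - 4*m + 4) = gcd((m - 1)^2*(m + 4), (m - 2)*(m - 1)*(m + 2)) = m - 1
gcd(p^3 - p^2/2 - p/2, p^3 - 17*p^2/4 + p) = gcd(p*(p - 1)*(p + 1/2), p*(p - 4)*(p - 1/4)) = p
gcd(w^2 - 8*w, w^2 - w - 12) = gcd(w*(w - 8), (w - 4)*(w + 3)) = 1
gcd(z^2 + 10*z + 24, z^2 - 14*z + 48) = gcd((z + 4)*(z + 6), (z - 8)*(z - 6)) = 1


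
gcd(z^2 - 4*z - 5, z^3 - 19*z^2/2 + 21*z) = 1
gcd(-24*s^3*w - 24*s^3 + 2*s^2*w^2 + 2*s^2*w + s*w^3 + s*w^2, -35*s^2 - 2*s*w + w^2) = 1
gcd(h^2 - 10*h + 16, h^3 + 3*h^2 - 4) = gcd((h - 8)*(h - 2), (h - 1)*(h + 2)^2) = 1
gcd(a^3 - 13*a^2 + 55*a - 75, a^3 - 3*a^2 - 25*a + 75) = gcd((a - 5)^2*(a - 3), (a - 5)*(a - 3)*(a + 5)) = a^2 - 8*a + 15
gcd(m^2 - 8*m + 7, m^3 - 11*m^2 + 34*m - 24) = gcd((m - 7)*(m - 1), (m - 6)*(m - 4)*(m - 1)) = m - 1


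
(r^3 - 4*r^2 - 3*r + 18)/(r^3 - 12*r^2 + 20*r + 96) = (r^2 - 6*r + 9)/(r^2 - 14*r + 48)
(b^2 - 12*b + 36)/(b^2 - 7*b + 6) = (b - 6)/(b - 1)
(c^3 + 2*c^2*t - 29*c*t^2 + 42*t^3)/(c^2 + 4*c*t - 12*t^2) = (c^2 + 4*c*t - 21*t^2)/(c + 6*t)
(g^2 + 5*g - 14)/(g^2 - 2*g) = (g + 7)/g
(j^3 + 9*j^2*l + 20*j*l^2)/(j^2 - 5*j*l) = (j^2 + 9*j*l + 20*l^2)/(j - 5*l)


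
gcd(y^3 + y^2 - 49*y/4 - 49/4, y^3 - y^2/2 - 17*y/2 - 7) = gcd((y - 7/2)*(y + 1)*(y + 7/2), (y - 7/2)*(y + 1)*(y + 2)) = y^2 - 5*y/2 - 7/2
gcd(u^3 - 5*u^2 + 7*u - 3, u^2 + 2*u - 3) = u - 1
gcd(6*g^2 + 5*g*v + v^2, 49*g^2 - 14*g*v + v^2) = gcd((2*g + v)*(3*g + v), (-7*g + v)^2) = 1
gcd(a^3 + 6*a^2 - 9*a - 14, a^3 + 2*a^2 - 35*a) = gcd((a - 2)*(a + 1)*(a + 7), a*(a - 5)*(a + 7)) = a + 7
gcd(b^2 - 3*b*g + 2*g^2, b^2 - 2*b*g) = b - 2*g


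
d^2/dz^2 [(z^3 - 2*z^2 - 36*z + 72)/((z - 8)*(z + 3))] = 6*(z^3 + 144*z^2 - 648*z + 2232)/(z^6 - 15*z^5 + 3*z^4 + 595*z^3 - 72*z^2 - 8640*z - 13824)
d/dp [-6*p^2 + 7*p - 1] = 7 - 12*p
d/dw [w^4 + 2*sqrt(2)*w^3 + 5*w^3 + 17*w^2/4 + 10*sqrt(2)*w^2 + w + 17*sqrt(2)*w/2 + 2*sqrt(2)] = 4*w^3 + 6*sqrt(2)*w^2 + 15*w^2 + 17*w/2 + 20*sqrt(2)*w + 1 + 17*sqrt(2)/2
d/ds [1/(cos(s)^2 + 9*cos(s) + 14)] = (2*cos(s) + 9)*sin(s)/(cos(s)^2 + 9*cos(s) + 14)^2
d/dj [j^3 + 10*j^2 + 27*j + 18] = 3*j^2 + 20*j + 27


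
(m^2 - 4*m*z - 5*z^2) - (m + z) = m^2 - 4*m*z - m - 5*z^2 - z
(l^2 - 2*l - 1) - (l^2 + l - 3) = 2 - 3*l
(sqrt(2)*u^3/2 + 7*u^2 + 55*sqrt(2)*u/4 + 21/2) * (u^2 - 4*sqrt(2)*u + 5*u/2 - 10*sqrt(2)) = sqrt(2)*u^5/2 + 5*sqrt(2)*u^4/4 + 3*u^4 - 57*sqrt(2)*u^3/4 + 15*u^3/2 - 199*u^2/2 - 285*sqrt(2)*u^2/8 - 995*u/4 - 42*sqrt(2)*u - 105*sqrt(2)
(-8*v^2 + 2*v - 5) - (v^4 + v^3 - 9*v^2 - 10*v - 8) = -v^4 - v^3 + v^2 + 12*v + 3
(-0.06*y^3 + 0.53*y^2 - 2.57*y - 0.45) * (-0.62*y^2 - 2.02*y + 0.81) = 0.0372*y^5 - 0.2074*y^4 + 0.4742*y^3 + 5.8997*y^2 - 1.1727*y - 0.3645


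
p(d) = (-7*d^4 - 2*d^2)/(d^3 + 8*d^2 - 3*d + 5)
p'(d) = (-28*d^3 - 4*d)/(d^3 + 8*d^2 - 3*d + 5) + (-7*d^4 - 2*d^2)*(-3*d^2 - 16*d + 3)/(d^3 + 8*d^2 - 3*d + 5)^2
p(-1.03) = -0.65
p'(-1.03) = 1.56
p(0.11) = -0.01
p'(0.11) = -0.10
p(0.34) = -0.07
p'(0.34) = -0.46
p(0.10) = -0.00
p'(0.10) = -0.09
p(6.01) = -18.67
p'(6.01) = -4.75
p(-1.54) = -1.77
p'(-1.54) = 2.89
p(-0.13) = -0.01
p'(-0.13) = 0.10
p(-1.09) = -0.74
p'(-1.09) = 1.70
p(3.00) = -6.16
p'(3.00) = -3.42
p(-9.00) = 940.59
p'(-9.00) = 1425.49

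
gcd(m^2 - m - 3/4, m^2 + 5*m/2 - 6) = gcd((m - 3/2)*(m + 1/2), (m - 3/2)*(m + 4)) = m - 3/2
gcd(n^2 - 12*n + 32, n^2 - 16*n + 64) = n - 8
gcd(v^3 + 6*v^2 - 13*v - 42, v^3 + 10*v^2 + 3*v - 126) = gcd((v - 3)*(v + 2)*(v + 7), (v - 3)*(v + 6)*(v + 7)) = v^2 + 4*v - 21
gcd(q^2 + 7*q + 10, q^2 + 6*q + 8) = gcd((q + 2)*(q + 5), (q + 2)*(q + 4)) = q + 2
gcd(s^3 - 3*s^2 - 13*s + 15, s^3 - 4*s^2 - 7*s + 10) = s^2 - 6*s + 5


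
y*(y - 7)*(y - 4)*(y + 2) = y^4 - 9*y^3 + 6*y^2 + 56*y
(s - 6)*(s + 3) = s^2 - 3*s - 18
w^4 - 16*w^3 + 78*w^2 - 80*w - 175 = (w - 7)*(w - 5)^2*(w + 1)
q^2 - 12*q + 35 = (q - 7)*(q - 5)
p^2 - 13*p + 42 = (p - 7)*(p - 6)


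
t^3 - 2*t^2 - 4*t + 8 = (t - 2)^2*(t + 2)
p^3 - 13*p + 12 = (p - 3)*(p - 1)*(p + 4)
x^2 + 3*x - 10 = (x - 2)*(x + 5)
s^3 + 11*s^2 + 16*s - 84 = (s - 2)*(s + 6)*(s + 7)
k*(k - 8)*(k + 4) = k^3 - 4*k^2 - 32*k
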